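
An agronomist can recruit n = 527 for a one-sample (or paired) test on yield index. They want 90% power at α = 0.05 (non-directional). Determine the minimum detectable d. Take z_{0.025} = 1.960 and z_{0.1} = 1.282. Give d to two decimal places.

For a single sample (or paired design) of n = 527: d_min = (z_{α/2} + z_β)/√n.
z-sum = 1.960 + 1.282 = 3.242.
d_min = 3.242 / √527 = 3.242 / 22.956 = 0.141.

d_min ≈ 0.14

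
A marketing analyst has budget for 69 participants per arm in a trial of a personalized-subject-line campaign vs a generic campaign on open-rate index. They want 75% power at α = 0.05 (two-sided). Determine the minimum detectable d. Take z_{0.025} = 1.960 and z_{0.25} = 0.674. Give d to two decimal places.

d_min ≈ 0.45

For two independent groups of n = 69 each: d_min = (z_{α/2} + z_β)·√(2/n).
z-sum = 1.960 + 0.674 = 2.634.
d_min = 2.634 × √(2/69) = 2.634 × 0.1703 = 0.448.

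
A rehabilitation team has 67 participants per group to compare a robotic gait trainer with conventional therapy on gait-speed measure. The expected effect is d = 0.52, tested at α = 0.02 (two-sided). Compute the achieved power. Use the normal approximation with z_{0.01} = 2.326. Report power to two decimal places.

power ≈ 0.75

For two equal groups, power = Φ(d·√(n/2) − z_{α/2}).
d·√(n/2) = 0.52 × √(67/2) = 0.52 × 5.788 = 3.010.
z_β = 3.010 − 2.326 = 0.684.
Power = Φ(0.684) = 0.753.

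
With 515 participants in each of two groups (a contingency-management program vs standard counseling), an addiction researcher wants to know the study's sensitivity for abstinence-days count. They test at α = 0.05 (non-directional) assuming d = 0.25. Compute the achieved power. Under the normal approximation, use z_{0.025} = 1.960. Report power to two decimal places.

For two equal groups, power = Φ(d·√(n/2) − z_{α/2}).
d·√(n/2) = 0.25 × √(515/2) = 0.25 × 16.047 = 4.012.
z_β = 4.012 − 1.960 = 2.052.
Power = Φ(2.052) = 0.980.

power ≈ 0.98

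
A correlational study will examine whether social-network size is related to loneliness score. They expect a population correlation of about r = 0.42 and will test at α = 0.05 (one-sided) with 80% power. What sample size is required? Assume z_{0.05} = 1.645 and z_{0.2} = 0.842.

Fisher's z: C = ½·ln((1+r)/(1−r)) = ½·ln(2.4483) = 0.4477.
n = ((z_{α} + z_β)/C)² + 3.
(1.645 + 0.842) / 0.4477 = 2.487 / 0.4477 = 5.555.
n = 5.555² + 3 = 30.86 + 3 = 33.9.
Round up.

n = 34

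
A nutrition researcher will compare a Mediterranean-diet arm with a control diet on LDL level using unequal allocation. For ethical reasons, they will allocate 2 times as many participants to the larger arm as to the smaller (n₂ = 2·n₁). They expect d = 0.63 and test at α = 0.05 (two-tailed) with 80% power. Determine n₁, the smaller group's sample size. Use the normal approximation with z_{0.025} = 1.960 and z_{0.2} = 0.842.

n₁ = 30

With allocation ratio k = n₂/n₁ = 2, Var(x̄₁−x̄₂) = σ²(1/n₁ + 1/(k·n₁)) = σ²·(k+1)/(k·n₁).
So n₁ = (1 + 1/k)·((z_{α/2} + z_β)/d)² = 1.500 × (2.802/0.63)².
n₁ = 1.500 × 19.78 = 29.7.
Round up: n₁ = 30, giving n₂ = 2 × 30 = 60.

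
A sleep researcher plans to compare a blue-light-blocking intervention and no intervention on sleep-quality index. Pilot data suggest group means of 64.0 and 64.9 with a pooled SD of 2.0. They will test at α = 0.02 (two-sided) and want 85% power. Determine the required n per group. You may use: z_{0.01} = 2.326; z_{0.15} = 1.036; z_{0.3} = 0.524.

Cohen's d = |M₁ − M₂| / SD_pooled = |64.0 − 64.9| / 2.0 = 0.9 / 2.0 = 0.450.
For two independent groups with equal n: n = 2·((z_{α/2} + z_β) / d)².
z_{α/2} + z_β = 2.326 + 1.036 = 3.362.
n = 2 × (3.362 / 0.450)² = 2 × 7.471² = 2 × 55.82 = 111.6.
Round up to the next whole participant.

n = 112 per group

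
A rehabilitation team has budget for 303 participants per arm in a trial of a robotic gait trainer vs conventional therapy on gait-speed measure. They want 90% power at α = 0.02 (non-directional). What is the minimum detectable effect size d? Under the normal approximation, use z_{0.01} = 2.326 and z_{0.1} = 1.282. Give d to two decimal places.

For two independent groups of n = 303 each: d_min = (z_{α/2} + z_β)·√(2/n).
z-sum = 2.326 + 1.282 = 3.608.
d_min = 3.608 × √(2/303) = 3.608 × 0.0812 = 0.293.

d_min ≈ 0.29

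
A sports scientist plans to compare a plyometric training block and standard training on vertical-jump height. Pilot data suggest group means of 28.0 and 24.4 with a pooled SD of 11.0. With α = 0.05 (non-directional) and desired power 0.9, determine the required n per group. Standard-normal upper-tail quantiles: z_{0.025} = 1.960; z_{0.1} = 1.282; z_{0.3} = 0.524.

Cohen's d = |M₁ − M₂| / SD_pooled = |28.0 − 24.4| / 11.0 = 3.6 / 11.0 = 0.327.
For two independent groups with equal n: n = 2·((z_{α/2} + z_β) / d)².
z_{α/2} + z_β = 1.960 + 1.282 = 3.242.
n = 2 × (3.242 / 0.327)² = 2 × 9.914² = 2 × 98.29 = 196.6.
Round up to the next whole participant.

n = 197 per group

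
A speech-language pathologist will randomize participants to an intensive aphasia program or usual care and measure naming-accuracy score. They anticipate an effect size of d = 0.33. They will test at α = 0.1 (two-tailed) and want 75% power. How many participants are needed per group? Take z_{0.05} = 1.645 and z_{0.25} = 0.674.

For two independent groups with equal n: n = 2·((z_{α/2} + z_β) / d)².
z_{α/2} + z_β = 1.645 + 0.674 = 2.319.
n = 2 × (2.319 / 0.33)² = 2 × 7.027² = 2 × 49.38 = 98.8.
Round up to the next whole participant.

n = 99 per group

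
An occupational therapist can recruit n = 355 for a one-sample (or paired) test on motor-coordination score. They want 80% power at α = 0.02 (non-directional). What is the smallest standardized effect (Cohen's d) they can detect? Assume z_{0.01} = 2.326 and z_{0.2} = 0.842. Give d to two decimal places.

d_min ≈ 0.17

For a single sample (or paired design) of n = 355: d_min = (z_{α/2} + z_β)/√n.
z-sum = 2.326 + 0.842 = 3.168.
d_min = 3.168 / √355 = 3.168 / 18.841 = 0.168.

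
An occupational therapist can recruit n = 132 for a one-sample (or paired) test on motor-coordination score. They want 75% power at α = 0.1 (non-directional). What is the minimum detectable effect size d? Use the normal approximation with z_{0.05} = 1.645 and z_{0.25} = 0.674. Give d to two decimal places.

For a single sample (or paired design) of n = 132: d_min = (z_{α/2} + z_β)/√n.
z-sum = 1.645 + 0.674 = 2.319.
d_min = 2.319 / √132 = 2.319 / 11.489 = 0.202.

d_min ≈ 0.20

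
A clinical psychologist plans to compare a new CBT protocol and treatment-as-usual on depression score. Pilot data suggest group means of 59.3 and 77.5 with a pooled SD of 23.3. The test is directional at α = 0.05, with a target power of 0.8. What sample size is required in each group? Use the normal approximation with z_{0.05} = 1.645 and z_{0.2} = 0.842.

Cohen's d = |M₁ − M₂| / SD_pooled = |59.3 − 77.5| / 23.3 = 18.2 / 23.3 = 0.781.
For two independent groups with equal n: n = 2·((z_{α} + z_β) / d)².
z_{α} + z_β = 1.645 + 0.842 = 2.487.
n = 2 × (2.487 / 0.781)² = 2 × 3.184² = 2 × 10.14 = 20.3.
Round up to the next whole participant.

n = 21 per group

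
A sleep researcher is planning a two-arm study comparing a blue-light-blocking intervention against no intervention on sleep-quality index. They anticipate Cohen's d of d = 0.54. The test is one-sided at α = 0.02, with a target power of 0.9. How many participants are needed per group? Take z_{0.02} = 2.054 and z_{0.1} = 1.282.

For two independent groups with equal n: n = 2·((z_{α} + z_β) / d)².
z_{α} + z_β = 2.054 + 1.282 = 3.336.
n = 2 × (3.336 / 0.54)² = 2 × 6.178² = 2 × 38.16 = 76.3.
Round up to the next whole participant.

n = 77 per group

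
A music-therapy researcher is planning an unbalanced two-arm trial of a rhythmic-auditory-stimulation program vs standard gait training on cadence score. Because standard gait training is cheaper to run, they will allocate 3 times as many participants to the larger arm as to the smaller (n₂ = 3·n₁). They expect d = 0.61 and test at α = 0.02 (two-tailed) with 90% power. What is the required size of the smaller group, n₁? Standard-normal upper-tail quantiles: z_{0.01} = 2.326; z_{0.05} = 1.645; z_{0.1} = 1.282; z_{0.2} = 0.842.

With allocation ratio k = n₂/n₁ = 3, Var(x̄₁−x̄₂) = σ²(1/n₁ + 1/(k·n₁)) = σ²·(k+1)/(k·n₁).
So n₁ = (1 + 1/k)·((z_{α/2} + z_β)/d)² = 1.333 × (3.608/0.61)².
n₁ = 1.333 × 34.98 = 46.6.
Round up: n₁ = 47, giving n₂ = 3 × 47 = 141.

n₁ = 47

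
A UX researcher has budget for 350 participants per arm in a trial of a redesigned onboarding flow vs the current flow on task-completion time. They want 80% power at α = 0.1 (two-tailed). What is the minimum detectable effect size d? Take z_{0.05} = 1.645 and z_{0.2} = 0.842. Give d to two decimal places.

For two independent groups of n = 350 each: d_min = (z_{α/2} + z_β)·√(2/n).
z-sum = 1.645 + 0.842 = 2.487.
d_min = 2.487 × √(2/350) = 2.487 × 0.0756 = 0.188.

d_min ≈ 0.19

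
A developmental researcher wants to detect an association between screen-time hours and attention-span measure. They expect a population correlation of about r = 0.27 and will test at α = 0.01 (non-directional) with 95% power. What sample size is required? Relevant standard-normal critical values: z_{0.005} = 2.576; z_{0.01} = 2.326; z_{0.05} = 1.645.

Fisher's z: C = ½·ln((1+r)/(1−r)) = ½·ln(1.7397) = 0.2769.
n = ((z_{α/2} + z_β)/C)² + 3.
(2.576 + 1.645) / 0.2769 = 4.221 / 0.2769 = 15.244.
n = 15.244² + 3 = 232.37 + 3 = 235.4.
Round up.

n = 236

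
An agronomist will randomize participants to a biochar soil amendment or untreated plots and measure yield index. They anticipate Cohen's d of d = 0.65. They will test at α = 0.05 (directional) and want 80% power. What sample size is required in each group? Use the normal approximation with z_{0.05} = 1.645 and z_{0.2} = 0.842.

n = 30 per group

For two independent groups with equal n: n = 2·((z_{α} + z_β) / d)².
z_{α} + z_β = 1.645 + 0.842 = 2.487.
n = 2 × (2.487 / 0.65)² = 2 × 3.826² = 2 × 14.64 = 29.3.
Round up to the next whole participant.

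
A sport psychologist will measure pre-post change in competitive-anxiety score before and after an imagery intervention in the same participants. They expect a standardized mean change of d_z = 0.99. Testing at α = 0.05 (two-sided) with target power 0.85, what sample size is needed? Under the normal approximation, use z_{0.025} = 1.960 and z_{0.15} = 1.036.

n = 10 pairs

For a paired (one-sample on differences) test: n = ((z_{α/2} + z_β) / d)².
z_{α/2} + z_β = 1.960 + 1.036 = 2.996.
n = (2.996 / 0.99)² = 3.026² = 9.16.
Round up.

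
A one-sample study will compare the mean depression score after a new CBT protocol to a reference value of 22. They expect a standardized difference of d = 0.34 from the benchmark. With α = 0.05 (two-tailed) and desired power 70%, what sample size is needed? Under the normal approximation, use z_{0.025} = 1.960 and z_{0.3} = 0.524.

For a one-sample test: n = ((z_{α/2} + z_β) / d)².
z_{α/2} + z_β = 1.960 + 0.524 = 2.484.
n = (2.484 / 0.34)² = 7.306² = 53.38.
Round up.

n = 54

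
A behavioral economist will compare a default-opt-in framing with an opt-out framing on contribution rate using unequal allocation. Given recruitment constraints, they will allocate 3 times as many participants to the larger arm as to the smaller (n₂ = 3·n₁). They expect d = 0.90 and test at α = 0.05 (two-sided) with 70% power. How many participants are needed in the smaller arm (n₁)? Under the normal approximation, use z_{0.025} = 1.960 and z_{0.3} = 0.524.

n₁ = 11

With allocation ratio k = n₂/n₁ = 3, Var(x̄₁−x̄₂) = σ²(1/n₁ + 1/(k·n₁)) = σ²·(k+1)/(k·n₁).
So n₁ = (1 + 1/k)·((z_{α/2} + z_β)/d)² = 1.333 × (2.484/0.90)².
n₁ = 1.333 × 7.62 = 10.2.
Round up: n₁ = 11, giving n₂ = 3 × 11 = 33.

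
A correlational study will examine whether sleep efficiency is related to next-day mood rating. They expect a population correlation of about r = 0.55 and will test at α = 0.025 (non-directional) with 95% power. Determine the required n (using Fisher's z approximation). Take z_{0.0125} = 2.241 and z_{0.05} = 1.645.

Fisher's z: C = ½·ln((1+r)/(1−r)) = ½·ln(3.4444) = 0.6184.
n = ((z_{α/2} + z_β)/C)² + 3.
(2.241 + 1.645) / 0.6184 = 3.886 / 0.6184 = 6.284.
n = 6.284² + 3 = 39.49 + 3 = 42.5.
Round up.

n = 43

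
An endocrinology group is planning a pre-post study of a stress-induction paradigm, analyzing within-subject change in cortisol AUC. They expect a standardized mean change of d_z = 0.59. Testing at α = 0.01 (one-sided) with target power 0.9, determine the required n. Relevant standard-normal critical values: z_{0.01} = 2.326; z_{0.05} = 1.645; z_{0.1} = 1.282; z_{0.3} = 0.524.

n = 38 pairs

For a paired (one-sample on differences) test: n = ((z_{α} + z_β) / d)².
z_{α} + z_β = 2.326 + 1.282 = 3.608.
n = (3.608 / 0.59)² = 6.115² = 37.40.
Round up.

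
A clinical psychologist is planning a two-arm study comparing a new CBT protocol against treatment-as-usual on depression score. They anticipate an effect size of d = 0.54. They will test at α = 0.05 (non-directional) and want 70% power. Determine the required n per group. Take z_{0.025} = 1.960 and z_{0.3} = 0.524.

For two independent groups with equal n: n = 2·((z_{α/2} + z_β) / d)².
z_{α/2} + z_β = 1.960 + 0.524 = 2.484.
n = 2 × (2.484 / 0.54)² = 2 × 4.600² = 2 × 21.16 = 42.3.
Round up to the next whole participant.

n = 43 per group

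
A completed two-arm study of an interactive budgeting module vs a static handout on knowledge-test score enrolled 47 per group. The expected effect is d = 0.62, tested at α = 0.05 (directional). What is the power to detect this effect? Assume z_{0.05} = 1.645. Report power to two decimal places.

power ≈ 0.91

For two equal groups, power = Φ(d·√(n/2) − z_{α}).
d·√(n/2) = 0.62 × √(47/2) = 0.62 × 4.848 = 3.006.
z_β = 3.006 − 1.645 = 1.361.
Power = Φ(1.361) = 0.913.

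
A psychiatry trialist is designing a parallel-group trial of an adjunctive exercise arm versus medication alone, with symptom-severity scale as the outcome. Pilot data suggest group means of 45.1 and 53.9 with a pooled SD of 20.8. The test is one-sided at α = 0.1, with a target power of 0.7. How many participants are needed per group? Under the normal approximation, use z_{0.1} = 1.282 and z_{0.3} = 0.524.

Cohen's d = |M₁ − M₂| / SD_pooled = |45.1 − 53.9| / 20.8 = 8.8 / 20.8 = 0.423.
For two independent groups with equal n: n = 2·((z_{α} + z_β) / d)².
z_{α} + z_β = 1.282 + 0.524 = 1.806.
n = 2 × (1.806 / 0.423)² = 2 × 4.270² = 2 × 18.23 = 36.5.
Round up to the next whole participant.

n = 37 per group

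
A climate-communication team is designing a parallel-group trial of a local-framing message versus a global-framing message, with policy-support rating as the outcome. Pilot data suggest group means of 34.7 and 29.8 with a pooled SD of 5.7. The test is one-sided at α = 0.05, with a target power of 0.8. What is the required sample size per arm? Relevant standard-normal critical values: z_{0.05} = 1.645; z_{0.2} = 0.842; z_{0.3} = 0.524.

n = 17 per group

Cohen's d = |M₁ − M₂| / SD_pooled = |34.7 − 29.8| / 5.7 = 4.9 / 5.7 = 0.860.
For two independent groups with equal n: n = 2·((z_{α} + z_β) / d)².
z_{α} + z_β = 1.645 + 0.842 = 2.487.
n = 2 × (2.487 / 0.860)² = 2 × 2.892² = 2 × 8.36 = 16.7.
Round up to the next whole participant.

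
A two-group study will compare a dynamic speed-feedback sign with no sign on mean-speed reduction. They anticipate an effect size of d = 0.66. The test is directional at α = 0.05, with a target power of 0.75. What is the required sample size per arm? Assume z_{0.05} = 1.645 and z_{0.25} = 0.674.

For two independent groups with equal n: n = 2·((z_{α} + z_β) / d)².
z_{α} + z_β = 1.645 + 0.674 = 2.319.
n = 2 × (2.319 / 0.66)² = 2 × 3.514² = 2 × 12.35 = 24.7.
Round up to the next whole participant.

n = 25 per group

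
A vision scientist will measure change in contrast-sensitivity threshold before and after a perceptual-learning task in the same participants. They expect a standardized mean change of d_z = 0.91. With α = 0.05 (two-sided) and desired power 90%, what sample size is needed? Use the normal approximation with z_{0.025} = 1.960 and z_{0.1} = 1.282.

n = 13 pairs

For a paired (one-sample on differences) test: n = ((z_{α/2} + z_β) / d)².
z_{α/2} + z_β = 1.960 + 1.282 = 3.242.
n = (3.242 / 0.91)² = 3.563² = 12.69.
Round up.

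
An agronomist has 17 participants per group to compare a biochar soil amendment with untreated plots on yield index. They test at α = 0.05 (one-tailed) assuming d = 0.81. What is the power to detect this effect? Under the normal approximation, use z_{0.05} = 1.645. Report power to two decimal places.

power ≈ 0.76

For two equal groups, power = Φ(d·√(n/2) − z_{α}).
d·√(n/2) = 0.81 × √(17/2) = 0.81 × 2.915 = 2.362.
z_β = 2.362 − 1.645 = 0.717.
Power = Φ(0.717) = 0.763.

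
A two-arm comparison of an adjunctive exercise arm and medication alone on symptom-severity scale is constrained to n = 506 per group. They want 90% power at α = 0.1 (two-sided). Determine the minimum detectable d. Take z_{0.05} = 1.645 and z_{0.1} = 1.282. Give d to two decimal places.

For two independent groups of n = 506 each: d_min = (z_{α/2} + z_β)·√(2/n).
z-sum = 1.645 + 1.282 = 2.927.
d_min = 2.927 × √(2/506) = 2.927 × 0.0629 = 0.184.

d_min ≈ 0.18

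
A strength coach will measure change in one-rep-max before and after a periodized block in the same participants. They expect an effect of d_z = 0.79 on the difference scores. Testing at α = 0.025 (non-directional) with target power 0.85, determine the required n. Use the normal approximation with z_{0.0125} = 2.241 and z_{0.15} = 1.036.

n = 18 pairs

For a paired (one-sample on differences) test: n = ((z_{α/2} + z_β) / d)².
z_{α/2} + z_β = 2.241 + 1.036 = 3.277.
n = (3.277 / 0.79)² = 4.148² = 17.21.
Round up.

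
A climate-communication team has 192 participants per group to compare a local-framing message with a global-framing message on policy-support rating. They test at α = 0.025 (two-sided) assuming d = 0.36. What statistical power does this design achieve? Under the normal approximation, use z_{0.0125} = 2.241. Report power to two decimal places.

power ≈ 0.90

For two equal groups, power = Φ(d·√(n/2) − z_{α/2}).
d·√(n/2) = 0.36 × √(192/2) = 0.36 × 9.798 = 3.527.
z_β = 3.527 − 2.241 = 1.286.
Power = Φ(1.286) = 0.901.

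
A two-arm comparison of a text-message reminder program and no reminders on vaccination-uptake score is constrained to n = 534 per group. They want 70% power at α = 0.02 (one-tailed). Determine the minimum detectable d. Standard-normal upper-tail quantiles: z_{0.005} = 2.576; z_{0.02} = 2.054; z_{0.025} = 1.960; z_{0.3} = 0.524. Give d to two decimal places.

For two independent groups of n = 534 each: d_min = (z_{α} + z_β)·√(2/n).
z-sum = 2.054 + 0.524 = 2.578.
d_min = 2.578 × √(2/534) = 2.578 × 0.0612 = 0.158.

d_min ≈ 0.16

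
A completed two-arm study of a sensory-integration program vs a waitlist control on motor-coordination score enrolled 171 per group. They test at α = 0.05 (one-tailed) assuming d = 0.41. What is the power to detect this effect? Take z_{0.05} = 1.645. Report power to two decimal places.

power ≈ 0.98

For two equal groups, power = Φ(d·√(n/2) − z_{α}).
d·√(n/2) = 0.41 × √(171/2) = 0.41 × 9.247 = 3.791.
z_β = 3.791 − 1.645 = 2.146.
Power = Φ(2.146) = 0.984.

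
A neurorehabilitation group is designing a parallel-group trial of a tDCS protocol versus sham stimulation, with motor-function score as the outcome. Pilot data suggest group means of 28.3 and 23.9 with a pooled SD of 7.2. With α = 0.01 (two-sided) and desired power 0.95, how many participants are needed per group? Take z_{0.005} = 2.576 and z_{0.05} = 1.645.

n = 96 per group

Cohen's d = |M₁ − M₂| / SD_pooled = |28.3 − 23.9| / 7.2 = 4.4 / 7.2 = 0.611.
For two independent groups with equal n: n = 2·((z_{α/2} + z_β) / d)².
z_{α/2} + z_β = 2.576 + 1.645 = 4.221.
n = 2 × (4.221 / 0.611)² = 2 × 6.908² = 2 × 47.73 = 95.5.
Round up to the next whole participant.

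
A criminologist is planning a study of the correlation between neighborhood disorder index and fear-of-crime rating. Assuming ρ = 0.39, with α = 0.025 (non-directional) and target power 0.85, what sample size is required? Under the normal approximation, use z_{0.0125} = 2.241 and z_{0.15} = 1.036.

n = 67

Fisher's z: C = ½·ln((1+r)/(1−r)) = ½·ln(2.2787) = 0.4118.
n = ((z_{α/2} + z_β)/C)² + 3.
(2.241 + 1.036) / 0.4118 = 3.277 / 0.4118 = 7.958.
n = 7.958² + 3 = 63.33 + 3 = 66.3.
Round up.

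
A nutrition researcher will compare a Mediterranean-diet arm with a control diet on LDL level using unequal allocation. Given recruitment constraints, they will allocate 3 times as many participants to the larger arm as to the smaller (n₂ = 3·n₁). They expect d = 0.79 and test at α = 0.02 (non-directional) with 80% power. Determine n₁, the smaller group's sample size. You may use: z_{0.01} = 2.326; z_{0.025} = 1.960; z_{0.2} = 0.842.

With allocation ratio k = n₂/n₁ = 3, Var(x̄₁−x̄₂) = σ²(1/n₁ + 1/(k·n₁)) = σ²·(k+1)/(k·n₁).
So n₁ = (1 + 1/k)·((z_{α/2} + z_β)/d)² = 1.333 × (3.168/0.79)².
n₁ = 1.333 × 16.08 = 21.4.
Round up: n₁ = 22, giving n₂ = 3 × 22 = 66.

n₁ = 22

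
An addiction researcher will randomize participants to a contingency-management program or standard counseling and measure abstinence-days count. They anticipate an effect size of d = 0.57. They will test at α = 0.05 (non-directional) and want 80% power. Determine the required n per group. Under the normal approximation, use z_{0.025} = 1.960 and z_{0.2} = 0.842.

n = 49 per group

For two independent groups with equal n: n = 2·((z_{α/2} + z_β) / d)².
z_{α/2} + z_β = 1.960 + 0.842 = 2.802.
n = 2 × (2.802 / 0.57)² = 2 × 4.916² = 2 × 24.16 = 48.3.
Round up to the next whole participant.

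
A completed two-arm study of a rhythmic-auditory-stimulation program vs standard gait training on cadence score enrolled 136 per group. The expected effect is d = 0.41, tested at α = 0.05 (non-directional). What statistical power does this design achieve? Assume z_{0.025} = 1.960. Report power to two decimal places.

power ≈ 0.92

For two equal groups, power = Φ(d·√(n/2) − z_{α/2}).
d·√(n/2) = 0.41 × √(136/2) = 0.41 × 8.246 = 3.381.
z_β = 3.381 − 1.960 = 1.421.
Power = Φ(1.421) = 0.922.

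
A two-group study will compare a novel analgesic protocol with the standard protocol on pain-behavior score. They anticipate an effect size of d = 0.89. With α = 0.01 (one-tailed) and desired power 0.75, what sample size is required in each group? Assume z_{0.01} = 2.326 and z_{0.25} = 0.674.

For two independent groups with equal n: n = 2·((z_{α} + z_β) / d)².
z_{α} + z_β = 2.326 + 0.674 = 3.000.
n = 2 × (3.000 / 0.89)² = 2 × 3.371² = 2 × 11.36 = 22.7.
Round up to the next whole participant.

n = 23 per group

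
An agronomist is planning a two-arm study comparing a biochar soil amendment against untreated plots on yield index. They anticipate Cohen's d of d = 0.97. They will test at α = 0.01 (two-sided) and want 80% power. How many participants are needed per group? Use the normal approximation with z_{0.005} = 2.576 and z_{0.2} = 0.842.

For two independent groups with equal n: n = 2·((z_{α/2} + z_β) / d)².
z_{α/2} + z_β = 2.576 + 0.842 = 3.418.
n = 2 × (3.418 / 0.97)² = 2 × 3.524² = 2 × 12.42 = 24.8.
Round up to the next whole participant.

n = 25 per group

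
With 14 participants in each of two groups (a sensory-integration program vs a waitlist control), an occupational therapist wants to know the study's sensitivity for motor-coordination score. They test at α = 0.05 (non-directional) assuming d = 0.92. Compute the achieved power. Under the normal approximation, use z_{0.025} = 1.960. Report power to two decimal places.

For two equal groups, power = Φ(d·√(n/2) − z_{α/2}).
d·√(n/2) = 0.92 × √(14/2) = 0.92 × 2.646 = 2.434.
z_β = 2.434 − 1.960 = 0.474.
Power = Φ(0.474) = 0.682.

power ≈ 0.68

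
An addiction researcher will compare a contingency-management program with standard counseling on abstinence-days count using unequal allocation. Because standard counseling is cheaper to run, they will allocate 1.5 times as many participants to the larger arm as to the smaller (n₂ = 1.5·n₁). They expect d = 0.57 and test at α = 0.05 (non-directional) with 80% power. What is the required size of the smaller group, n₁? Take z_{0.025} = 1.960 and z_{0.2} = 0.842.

With allocation ratio k = n₂/n₁ = 1.5, Var(x̄₁−x̄₂) = σ²(1/n₁ + 1/(k·n₁)) = σ²·(k+1)/(k·n₁).
So n₁ = (1 + 1/k)·((z_{α/2} + z_β)/d)² = 1.667 × (2.802/0.57)².
n₁ = 1.667 × 24.16 = 40.3.
Round up: n₁ = 41, giving n₂ = ⌈1.5 × 41⌉ = ⌈61.5⌉ = 62.

n₁ = 41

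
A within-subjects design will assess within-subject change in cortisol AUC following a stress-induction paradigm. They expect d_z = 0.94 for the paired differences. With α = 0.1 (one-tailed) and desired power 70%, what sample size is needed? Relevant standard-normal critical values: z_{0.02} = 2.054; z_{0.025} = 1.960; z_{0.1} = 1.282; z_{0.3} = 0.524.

n = 4 pairs

For a paired (one-sample on differences) test: n = ((z_{α} + z_β) / d)².
z_{α} + z_β = 1.282 + 0.524 = 1.806.
n = (1.806 / 0.94)² = 1.921² = 3.69.
Round up.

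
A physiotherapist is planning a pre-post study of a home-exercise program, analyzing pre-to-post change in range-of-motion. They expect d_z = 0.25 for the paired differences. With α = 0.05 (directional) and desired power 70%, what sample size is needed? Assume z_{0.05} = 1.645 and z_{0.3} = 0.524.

n = 76 pairs

For a paired (one-sample on differences) test: n = ((z_{α} + z_β) / d)².
z_{α} + z_β = 1.645 + 0.524 = 2.169.
n = (2.169 / 0.25)² = 8.676² = 75.27.
Round up.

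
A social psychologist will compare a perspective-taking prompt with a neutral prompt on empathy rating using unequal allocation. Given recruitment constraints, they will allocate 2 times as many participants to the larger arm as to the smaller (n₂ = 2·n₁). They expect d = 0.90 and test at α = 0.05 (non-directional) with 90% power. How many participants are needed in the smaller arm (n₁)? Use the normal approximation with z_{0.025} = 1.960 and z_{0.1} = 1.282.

With allocation ratio k = n₂/n₁ = 2, Var(x̄₁−x̄₂) = σ²(1/n₁ + 1/(k·n₁)) = σ²·(k+1)/(k·n₁).
So n₁ = (1 + 1/k)·((z_{α/2} + z_β)/d)² = 1.500 × (3.242/0.90)².
n₁ = 1.500 × 12.98 = 19.5.
Round up: n₁ = 20, giving n₂ = 2 × 20 = 40.

n₁ = 20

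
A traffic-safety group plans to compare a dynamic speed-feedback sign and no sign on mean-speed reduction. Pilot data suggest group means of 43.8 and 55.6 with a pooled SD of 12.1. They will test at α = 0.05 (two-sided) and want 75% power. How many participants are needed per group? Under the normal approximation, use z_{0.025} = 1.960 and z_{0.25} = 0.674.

n = 15 per group

Cohen's d = |M₁ − M₂| / SD_pooled = |43.8 − 55.6| / 12.1 = 11.8 / 12.1 = 0.975.
For two independent groups with equal n: n = 2·((z_{α/2} + z_β) / d)².
z_{α/2} + z_β = 1.960 + 0.674 = 2.634.
n = 2 × (2.634 / 0.975)² = 2 × 2.702² = 2 × 7.30 = 14.6.
Round up to the next whole participant.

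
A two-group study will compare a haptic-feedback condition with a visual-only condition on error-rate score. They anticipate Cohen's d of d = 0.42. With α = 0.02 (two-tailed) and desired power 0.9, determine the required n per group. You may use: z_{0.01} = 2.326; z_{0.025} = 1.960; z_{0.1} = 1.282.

For two independent groups with equal n: n = 2·((z_{α/2} + z_β) / d)².
z_{α/2} + z_β = 2.326 + 1.282 = 3.608.
n = 2 × (3.608 / 0.42)² = 2 × 8.590² = 2 × 73.80 = 147.6.
Round up to the next whole participant.

n = 148 per group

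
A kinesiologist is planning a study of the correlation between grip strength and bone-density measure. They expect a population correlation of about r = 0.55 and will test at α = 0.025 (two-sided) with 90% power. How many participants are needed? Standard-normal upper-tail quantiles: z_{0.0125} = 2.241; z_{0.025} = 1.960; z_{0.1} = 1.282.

n = 36

Fisher's z: C = ½·ln((1+r)/(1−r)) = ½·ln(3.4444) = 0.6184.
n = ((z_{α/2} + z_β)/C)² + 3.
(2.241 + 1.282) / 0.6184 = 3.523 / 0.6184 = 5.697.
n = 5.697² + 3 = 32.46 + 3 = 35.5.
Round up.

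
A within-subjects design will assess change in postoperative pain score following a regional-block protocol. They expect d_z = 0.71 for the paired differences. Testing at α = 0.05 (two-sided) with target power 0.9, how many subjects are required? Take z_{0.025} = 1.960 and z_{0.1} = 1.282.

For a paired (one-sample on differences) test: n = ((z_{α/2} + z_β) / d)².
z_{α/2} + z_β = 1.960 + 1.282 = 3.242.
n = (3.242 / 0.71)² = 4.566² = 20.85.
Round up.

n = 21 pairs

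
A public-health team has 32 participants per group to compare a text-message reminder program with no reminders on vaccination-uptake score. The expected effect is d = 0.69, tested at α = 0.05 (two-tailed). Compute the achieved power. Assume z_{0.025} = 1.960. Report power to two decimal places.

For two equal groups, power = Φ(d·√(n/2) − z_{α/2}).
d·√(n/2) = 0.69 × √(32/2) = 0.69 × 4.000 = 2.760.
z_β = 2.760 − 1.960 = 0.800.
Power = Φ(0.800) = 0.788.

power ≈ 0.79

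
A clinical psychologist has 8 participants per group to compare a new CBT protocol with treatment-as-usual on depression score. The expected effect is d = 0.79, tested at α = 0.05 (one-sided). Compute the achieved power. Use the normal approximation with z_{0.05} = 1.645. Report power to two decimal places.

For two equal groups, power = Φ(d·√(n/2) − z_{α}).
d·√(n/2) = 0.79 × √(8/2) = 0.79 × 2.000 = 1.580.
z_β = 1.580 − 1.645 = -0.065.
Power = Φ(-0.065) = 0.474.

power ≈ 0.47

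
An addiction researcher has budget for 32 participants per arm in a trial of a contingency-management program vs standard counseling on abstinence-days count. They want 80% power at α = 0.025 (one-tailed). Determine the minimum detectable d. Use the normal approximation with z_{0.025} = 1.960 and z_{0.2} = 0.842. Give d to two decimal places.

For two independent groups of n = 32 each: d_min = (z_{α} + z_β)·√(2/n).
z-sum = 1.960 + 0.842 = 2.802.
d_min = 2.802 × √(2/32) = 2.802 × 0.2500 = 0.701.

d_min ≈ 0.70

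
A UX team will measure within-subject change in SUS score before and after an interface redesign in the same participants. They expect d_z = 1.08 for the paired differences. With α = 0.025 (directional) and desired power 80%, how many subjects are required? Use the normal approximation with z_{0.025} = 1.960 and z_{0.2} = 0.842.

n = 7 pairs

For a paired (one-sample on differences) test: n = ((z_{α} + z_β) / d)².
z_{α} + z_β = 1.960 + 0.842 = 2.802.
n = (2.802 / 1.08)² = 2.594² = 6.73.
Round up.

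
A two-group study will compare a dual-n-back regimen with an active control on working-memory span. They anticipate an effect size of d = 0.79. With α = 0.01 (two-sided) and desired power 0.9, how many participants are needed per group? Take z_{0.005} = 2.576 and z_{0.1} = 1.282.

For two independent groups with equal n: n = 2·((z_{α/2} + z_β) / d)².
z_{α/2} + z_β = 2.576 + 1.282 = 3.858.
n = 2 × (3.858 / 0.79)² = 2 × 4.884² = 2 × 23.85 = 47.7.
Round up to the next whole participant.

n = 48 per group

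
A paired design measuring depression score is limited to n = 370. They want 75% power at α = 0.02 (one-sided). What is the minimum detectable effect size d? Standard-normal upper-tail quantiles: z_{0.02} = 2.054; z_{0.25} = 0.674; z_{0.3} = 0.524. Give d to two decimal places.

d_min ≈ 0.14

For a single sample (or paired design) of n = 370: d_min = (z_{α} + z_β)/√n.
z-sum = 2.054 + 0.674 = 2.728.
d_min = 2.728 / √370 = 2.728 / 19.235 = 0.142.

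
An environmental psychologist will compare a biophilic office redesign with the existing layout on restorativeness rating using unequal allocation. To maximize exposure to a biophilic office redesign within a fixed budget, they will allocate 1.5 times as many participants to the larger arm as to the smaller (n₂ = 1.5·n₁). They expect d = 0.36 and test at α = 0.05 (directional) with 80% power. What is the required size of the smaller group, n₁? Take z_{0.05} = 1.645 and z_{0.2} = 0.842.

With allocation ratio k = n₂/n₁ = 1.5, Var(x̄₁−x̄₂) = σ²(1/n₁ + 1/(k·n₁)) = σ²·(k+1)/(k·n₁).
So n₁ = (1 + 1/k)·((z_{α} + z_β)/d)² = 1.667 × (2.487/0.36)².
n₁ = 1.667 × 47.73 = 79.5.
Round up: n₁ = 80, giving n₂ = 1.5 × 80 = 120.

n₁ = 80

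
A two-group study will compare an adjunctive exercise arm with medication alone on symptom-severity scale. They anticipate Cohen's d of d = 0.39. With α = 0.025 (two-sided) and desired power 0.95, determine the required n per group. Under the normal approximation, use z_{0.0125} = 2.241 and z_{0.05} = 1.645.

n = 199 per group

For two independent groups with equal n: n = 2·((z_{α/2} + z_β) / d)².
z_{α/2} + z_β = 2.241 + 1.645 = 3.886.
n = 2 × (3.886 / 0.39)² = 2 × 9.964² = 2 × 99.28 = 198.6.
Round up to the next whole participant.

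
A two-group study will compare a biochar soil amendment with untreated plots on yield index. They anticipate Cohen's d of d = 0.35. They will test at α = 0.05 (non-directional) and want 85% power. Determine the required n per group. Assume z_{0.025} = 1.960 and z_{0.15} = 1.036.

n = 147 per group

For two independent groups with equal n: n = 2·((z_{α/2} + z_β) / d)².
z_{α/2} + z_β = 1.960 + 1.036 = 2.996.
n = 2 × (2.996 / 0.35)² = 2 × 8.560² = 2 × 73.27 = 146.5.
Round up to the next whole participant.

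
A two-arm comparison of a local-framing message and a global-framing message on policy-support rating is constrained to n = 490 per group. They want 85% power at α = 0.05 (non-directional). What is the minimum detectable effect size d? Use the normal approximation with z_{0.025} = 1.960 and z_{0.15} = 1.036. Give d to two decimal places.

For two independent groups of n = 490 each: d_min = (z_{α/2} + z_β)·√(2/n).
z-sum = 1.960 + 1.036 = 2.996.
d_min = 2.996 × √(2/490) = 2.996 × 0.0639 = 0.191.

d_min ≈ 0.19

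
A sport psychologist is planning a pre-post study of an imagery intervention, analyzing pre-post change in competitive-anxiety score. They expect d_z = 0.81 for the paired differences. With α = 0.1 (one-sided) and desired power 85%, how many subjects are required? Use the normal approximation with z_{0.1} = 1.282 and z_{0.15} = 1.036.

n = 9 pairs

For a paired (one-sample on differences) test: n = ((z_{α} + z_β) / d)².
z_{α} + z_β = 1.282 + 1.036 = 2.318.
n = (2.318 / 0.81)² = 2.862² = 8.19.
Round up.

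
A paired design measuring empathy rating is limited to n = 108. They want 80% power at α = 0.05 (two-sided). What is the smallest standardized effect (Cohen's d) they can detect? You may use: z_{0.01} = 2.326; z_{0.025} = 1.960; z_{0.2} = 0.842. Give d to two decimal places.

d_min ≈ 0.27

For a single sample (or paired design) of n = 108: d_min = (z_{α/2} + z_β)/√n.
z-sum = 1.960 + 0.842 = 2.802.
d_min = 2.802 / √108 = 2.802 / 10.392 = 0.270.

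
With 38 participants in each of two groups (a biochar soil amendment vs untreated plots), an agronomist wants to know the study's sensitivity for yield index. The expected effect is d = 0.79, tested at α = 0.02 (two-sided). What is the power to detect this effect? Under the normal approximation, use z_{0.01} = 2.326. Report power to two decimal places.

For two equal groups, power = Φ(d·√(n/2) − z_{α/2}).
d·√(n/2) = 0.79 × √(38/2) = 0.79 × 4.359 = 3.444.
z_β = 3.444 − 2.326 = 1.118.
Power = Φ(1.118) = 0.868.

power ≈ 0.87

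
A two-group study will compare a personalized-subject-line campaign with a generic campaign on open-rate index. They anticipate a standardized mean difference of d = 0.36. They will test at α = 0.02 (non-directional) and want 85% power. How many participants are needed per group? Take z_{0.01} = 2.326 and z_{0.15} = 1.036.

n = 175 per group

For two independent groups with equal n: n = 2·((z_{α/2} + z_β) / d)².
z_{α/2} + z_β = 2.326 + 1.036 = 3.362.
n = 2 × (3.362 / 0.36)² = 2 × 9.339² = 2 × 87.21 = 174.4.
Round up to the next whole participant.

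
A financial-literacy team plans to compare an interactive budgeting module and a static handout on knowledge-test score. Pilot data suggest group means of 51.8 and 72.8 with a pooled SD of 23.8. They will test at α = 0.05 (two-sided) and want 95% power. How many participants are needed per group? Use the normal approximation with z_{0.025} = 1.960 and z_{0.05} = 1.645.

n = 34 per group

Cohen's d = |M₁ − M₂| / SD_pooled = |51.8 − 72.8| / 23.8 = 21.0 / 23.8 = 0.882.
For two independent groups with equal n: n = 2·((z_{α/2} + z_β) / d)².
z_{α/2} + z_β = 1.960 + 1.645 = 3.605.
n = 2 × (3.605 / 0.882)² = 2 × 4.087² = 2 × 16.71 = 33.4.
Round up to the next whole participant.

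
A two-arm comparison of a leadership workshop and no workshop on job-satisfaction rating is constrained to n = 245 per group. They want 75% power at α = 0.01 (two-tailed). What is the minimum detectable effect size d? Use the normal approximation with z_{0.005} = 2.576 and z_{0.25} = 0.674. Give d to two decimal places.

d_min ≈ 0.29

For two independent groups of n = 245 each: d_min = (z_{α/2} + z_β)·√(2/n).
z-sum = 2.576 + 0.674 = 3.250.
d_min = 3.250 × √(2/245) = 3.250 × 0.0904 = 0.294.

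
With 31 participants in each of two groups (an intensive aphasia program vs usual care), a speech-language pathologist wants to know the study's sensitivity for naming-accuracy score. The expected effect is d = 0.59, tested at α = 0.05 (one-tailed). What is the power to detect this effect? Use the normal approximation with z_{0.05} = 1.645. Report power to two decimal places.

For two equal groups, power = Φ(d·√(n/2) − z_{α}).
d·√(n/2) = 0.59 × √(31/2) = 0.59 × 3.937 = 2.323.
z_β = 2.323 − 1.645 = 0.678.
Power = Φ(0.678) = 0.751.

power ≈ 0.75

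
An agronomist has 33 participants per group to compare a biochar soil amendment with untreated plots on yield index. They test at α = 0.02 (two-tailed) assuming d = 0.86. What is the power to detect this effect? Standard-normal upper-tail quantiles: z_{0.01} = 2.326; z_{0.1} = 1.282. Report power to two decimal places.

For two equal groups, power = Φ(d·√(n/2) − z_{α/2}).
d·√(n/2) = 0.86 × √(33/2) = 0.86 × 4.062 = 3.493.
z_β = 3.493 − 2.326 = 1.167.
Power = Φ(1.167) = 0.878.

power ≈ 0.88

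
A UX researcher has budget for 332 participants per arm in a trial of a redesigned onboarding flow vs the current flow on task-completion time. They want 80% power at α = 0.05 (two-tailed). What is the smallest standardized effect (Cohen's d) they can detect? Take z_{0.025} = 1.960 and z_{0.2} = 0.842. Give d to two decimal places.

d_min ≈ 0.22

For two independent groups of n = 332 each: d_min = (z_{α/2} + z_β)·√(2/n).
z-sum = 1.960 + 0.842 = 2.802.
d_min = 2.802 × √(2/332) = 2.802 × 0.0776 = 0.217.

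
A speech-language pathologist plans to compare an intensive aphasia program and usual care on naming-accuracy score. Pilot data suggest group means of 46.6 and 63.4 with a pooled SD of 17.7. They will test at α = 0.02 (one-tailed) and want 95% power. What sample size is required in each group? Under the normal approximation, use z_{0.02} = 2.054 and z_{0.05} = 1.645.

Cohen's d = |M₁ − M₂| / SD_pooled = |46.6 − 63.4| / 17.7 = 16.8 / 17.7 = 0.949.
For two independent groups with equal n: n = 2·((z_{α} + z_β) / d)².
z_{α} + z_β = 2.054 + 1.645 = 3.699.
n = 2 × (3.699 / 0.949)² = 2 × 3.898² = 2 × 15.19 = 30.4.
Round up to the next whole participant.

n = 31 per group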